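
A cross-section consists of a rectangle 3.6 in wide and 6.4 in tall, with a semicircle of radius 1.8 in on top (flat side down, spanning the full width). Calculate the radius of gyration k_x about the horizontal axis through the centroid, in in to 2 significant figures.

k_x ≈ 2.3 in

Decompose the section into non-overlapping parts with the origin at the bottom-left of its bounding rectangle.
Rectangular body: 3.6 × 6.4, A = 23.04 in², y = 3.2 in, Ī = 78.64 in⁴.
Semicircular cap: semicircle r = 1.8, A = 5.089 in², y = 7.164 in, Ī = 1.152 in⁴.
Centroid: ȳ = ΣA·y / ΣA = 3.917 in.
Transfer each piece to the horizontal axis through the centroid using Ī + A·d² with d = y − 3.917:
  rectangular body: d = -0.7172 in → contributes +90.49 in⁴
  semicircular cap: d = 3.247 in → contributes +54.8 in⁴
Total I = 145.3 in⁴.
Radius of gyration: k = √(I/A) = √(145.3 / 28.13) = 2.273 in.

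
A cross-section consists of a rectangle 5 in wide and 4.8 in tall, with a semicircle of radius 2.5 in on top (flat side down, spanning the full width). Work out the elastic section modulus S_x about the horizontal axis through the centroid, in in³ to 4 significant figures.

S_x ≈ 34.36 in³

Decompose the section into non-overlapping parts with the origin at the bottom-left of its bounding rectangle.
Rectangular body: 5 × 4.8, A = 24 in², y = 2.4 in, Ī = 46.08 in⁴.
Semicircular cap: semicircle r = 2.5, A = 9.81748 in², y = 5.86103 in, Ī = 4.28738 in⁴.
Centroid: ȳ = ΣA·y / ΣA = 3.40476 in.
Transfer each piece to the horizontal axis through the centroid using Ī + A·d² with d = y − 3.40476:
  rectangular body: d = -1.00476 in → contributes +70.3093 in⁴
  semicircular cap: d = 2.45627 in → contributes +63.5187 in⁴
Total I = 133.828 in⁴.
Extreme fibre distance c = 3.89524 in; S = I/c = 34.3568 in³.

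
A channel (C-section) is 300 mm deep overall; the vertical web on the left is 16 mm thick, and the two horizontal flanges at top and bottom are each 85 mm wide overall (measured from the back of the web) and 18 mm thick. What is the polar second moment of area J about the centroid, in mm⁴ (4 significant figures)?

Treat the section as a set of non-overlapping primitives; coordinates are from the bounding-box lower-left.
Web: 16 × 300, A = 4 800 mm², y = 150 mm, Ī = 36 000 000 mm⁴.
Top flange (beyond web): 69 × 18, A = 1 242 mm², y = 291 mm, Ī = 33 534 mm⁴.
Bottom flange (beyond web): 69 × 18, A = 1 242 mm², y = 9 mm, Ī = 33 534 mm⁴.
By symmetry the centroid is at mid-height, ȳ = 150 mm.
Transfer each piece to the centroidal x-axis using Ī + A·d² with d = y − 150:
  web: d = 0 mm → contributes +36 000 000 mm⁴
  top flange (beyond web): d = 141 mm → contributes +24 725 736 mm⁴
  bottom flange (beyond web): d = -141 mm → contributes +24 725 736 mm⁴
Total I = 85 451 472 mm⁴.
For the y-axis: x̄ = 22.4934 mm.
Repeating about the centroidal y-axis gives I_y = 4 044 583 mm⁴.
Polar second moment: J = I_x + I_y = 89 496 055 mm⁴.

J ≈ 8.950 × 10⁷ mm⁴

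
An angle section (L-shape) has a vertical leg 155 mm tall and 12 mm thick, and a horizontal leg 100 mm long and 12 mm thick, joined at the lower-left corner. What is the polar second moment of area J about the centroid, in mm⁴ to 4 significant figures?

J ≈ 9.568 × 10⁶ mm⁴

Split into non-overlapping primitives; take the origin at the lower-left of the bounding box.
Vertical leg: 12 × 155, A = 1 860 mm², y = 77.5 mm, Ī = 3 723 875 mm⁴.
Horizontal leg (remainder): 88 × 12, A = 1 056 mm², y = 6 mm, Ī = 12 672 mm⁴.
Centroid: ȳ = ΣA·y / ΣA = 51.607 mm.
Transfer each piece to the centroidal x-axis using Ī + A·d² with d = y − 51.607:
  vertical leg: d = 25.893 mm → contributes +4 970 908 mm⁴
  horizontal leg (remainder): d = -45.607 mm → contributes +2 209 150 mm⁴
Total I = 7 180 058 mm⁴.
For the y-axis: x̄ = 24.107 mm.
Repeating about the centroidal y-axis gives I_y = 2 387 743 mm⁴.
Polar second moment: J = I_x + I_y = 9 567 800 mm⁴.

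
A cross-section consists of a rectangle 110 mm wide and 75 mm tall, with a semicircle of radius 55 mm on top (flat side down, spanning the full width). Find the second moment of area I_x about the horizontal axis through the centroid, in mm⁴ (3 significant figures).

Break the section into simple shapes (no overlaps), measuring from the bottom-left corner of the bounding box.
Rectangular body: 110 × 75, A = 8 250 mm², y = 37.5 mm, Ī = 3 867 188 mm⁴.
Semicircular cap: semicircle r = 55, A = 4751.7 mm², y = 98.343 mm, Ī = 1 004 345 mm⁴.
Centroid: ȳ = ΣA·y / ΣA = 59.736 mm.
Transfer each piece to the horizontal axis through the centroid using Ī + A·d² with d = y − 59.736:
  rectangular body: d = -22.236 mm → contributes +7 946 286 mm⁴
  semicircular cap: d = 38.607 mm → contributes +8 086 622 mm⁴
Total I = 16 032 909 mm⁴.

I_x ≈ 1.60 × 10⁷ mm⁴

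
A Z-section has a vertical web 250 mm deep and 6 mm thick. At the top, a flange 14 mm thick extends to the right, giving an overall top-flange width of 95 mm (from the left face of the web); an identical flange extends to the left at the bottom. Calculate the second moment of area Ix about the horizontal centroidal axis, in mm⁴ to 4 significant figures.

Ix ≈ 4.255 × 10⁷ mm⁴

Split into non-overlapping primitives; take the origin at the lower-left of the bounding box.
Web: 6 × 250, A = 1 500 mm², y = 125 mm, Ī = 7 812 500 mm⁴.
Top flange (beyond web): 89 × 14, A = 1 246 mm², y = 243 mm, Ī = 20351.3 mm⁴.
Bottom flange (beyond web): 89 × 14, A = 1 246 mm², y = 7 mm, Ī = 20351.3 mm⁴.
Centroid: ȳ = ΣA·y / ΣA = 125 mm.
Transfer each piece to the horizontal centroidal axis using Ī + A·d² with d = y − 125:
  web: d = 0 mm → contributes +7 812 500 mm⁴
  top flange (beyond web): d = 118 mm → contributes +17 369 655 mm⁴
  bottom flange (beyond web): d = -118 mm → contributes +17 369 655 mm⁴
Total I = 42 551 811 mm⁴.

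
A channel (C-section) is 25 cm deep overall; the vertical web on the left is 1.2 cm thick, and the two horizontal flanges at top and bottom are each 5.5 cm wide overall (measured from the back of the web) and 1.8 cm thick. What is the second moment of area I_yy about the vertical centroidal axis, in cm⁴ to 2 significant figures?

I_yy ≈ 100 cm⁴

Decompose the section into non-overlapping parts with the origin at the bottom-left of its bounding rectangle.
Web: 1.2 × 25, A = 30 cm², x = 0.6 cm, Ī = 3.6 cm⁴.
Top flange (beyond web): 4.3 × 1.8, A = 7.74 cm², x = 3.35 cm, Ī = 11.93 cm⁴.
Bottom flange (beyond web): 4.3 × 1.8, A = 7.74 cm², x = 3.35 cm, Ī = 11.93 cm⁴.
Centroid: x̄ = ΣA·x / ΣA = 1.536 cm.
Transfer each piece to the vertical centroidal axis using Ī + A·d² with d = x − 1.536:
  web: d = -0.936 cm → contributes +29.88 cm⁴
  top flange (beyond web): d = 1.814 cm → contributes +37.39 cm⁴
  bottom flange (beyond web): d = 1.814 cm → contributes +37.39 cm⁴
Total I = 104.7 cm⁴.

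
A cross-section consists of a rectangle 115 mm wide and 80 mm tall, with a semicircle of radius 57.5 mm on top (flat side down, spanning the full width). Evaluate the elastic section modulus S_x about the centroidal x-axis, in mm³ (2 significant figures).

Split into non-overlapping primitives; take the origin at the lower-left of the bounding box.
Rectangular body: 115 × 80, A = 9 200 mm², y = 40 mm, Ī = 4 906 667 mm⁴.
Semicircular cap: semicircle r = 57.5, A = 5 193 mm², y = 104.4 mm, Ī = 1 199 785 mm⁴.
Centroid: ȳ = ΣA·y / ΣA = 63.24 mm.
Transfer each piece to the centroidal x-axis using Ī + A·d² with d = y − 63.24:
  rectangular body: d = -23.24 mm → contributes +9 874 784 mm⁴
  semicircular cap: d = 41.17 mm → contributes +10 000 625 mm⁴
Total I = 19 875 409 mm⁴.
Extreme fibre distance c = 74.26 mm; S = I/c = 267 640 mm³.

S_x ≈ 2.7 × 10⁵ mm³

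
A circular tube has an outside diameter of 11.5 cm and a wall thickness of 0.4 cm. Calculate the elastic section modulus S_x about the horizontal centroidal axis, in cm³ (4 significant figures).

S_x ≈ 37.41 cm³

Treat the section as a set of non-overlapping primitives; coordinates are from the bounding-box lower-left.
Outer circle: ⌀11.5, A = 103.869 cm², y = 5.75 cm, Ī = 858.541 cm⁴.
Bore (subtracted): ⌀10.7, A = 89.9202 cm², y = 5.75 cm, Ī = 643.435 cm⁴.
By symmetry the centroid is at mid-height, ȳ = 5.75 cm.
All pieces are centred on the horizontal centroidal axis, so I = ΣĪ (holes subtracted) = 215.106 cm⁴.
Extreme fibre distance c = 5.75 cm; S = I/c = 37.4097 cm³.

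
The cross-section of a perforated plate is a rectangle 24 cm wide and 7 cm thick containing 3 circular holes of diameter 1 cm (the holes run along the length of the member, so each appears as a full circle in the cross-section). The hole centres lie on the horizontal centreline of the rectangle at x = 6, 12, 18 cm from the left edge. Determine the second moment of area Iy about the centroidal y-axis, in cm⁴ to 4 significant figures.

Iy ≈ 8007 cm⁴

Split into non-overlapping primitives; take the origin at the lower-left of the bounding box.
Plate: 24 × 7, A = 168 cm², x = 12 cm, Ī = 8 064 cm⁴.
Hole 1 (subtracted): ⌀1, A = 0.785398 cm², x = 6 cm, Ī = 0.0490874 cm⁴.
Hole 2 (subtracted): ⌀1, A = 0.785398 cm², x = 12 cm, Ī = 0.0490874 cm⁴.
Hole 3 (subtracted): ⌀1, A = 0.785398 cm², x = 18 cm, Ī = 0.0490874 cm⁴.
By symmetry the centroid is at mid-width, x̄ = 12 cm.
Transfer each piece to the centroidal y-axis using Ī + A·d² with d = x − 12:
  plate: d = 0 cm → contributes +8 064 cm⁴
  hole 1: d = -6 cm → contributes −28.3234 cm⁴
  hole 2: d = 0 cm → contributes −0.0490874 cm⁴
  hole 3: d = 6 cm → contributes −28.3234 cm⁴
Total I = 8007.3 cm⁴.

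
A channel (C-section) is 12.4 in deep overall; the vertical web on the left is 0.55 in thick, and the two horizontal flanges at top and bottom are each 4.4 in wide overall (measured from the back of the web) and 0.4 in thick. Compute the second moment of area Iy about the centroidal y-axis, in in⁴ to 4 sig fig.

Iy ≈ 14.25 in⁴

Break the section into simple shapes (no overlaps), measuring from the bottom-left corner of the bounding box.
Web: 0.55 × 12.4, A = 6.82 in², x = 0.275 in, Ī = 0.171921 in⁴.
Top flange (beyond web): 3.85 × 0.4, A = 1.54 in², x = 2.475 in, Ī = 1.90222 in⁴.
Bottom flange (beyond web): 3.85 × 0.4, A = 1.54 in², x = 2.475 in, Ī = 1.90222 in⁴.
Centroid: x̄ = ΣA·x / ΣA = 0.959444 in.
Transfer each piece to the centroidal y-axis using Ī + A·d² with d = x − 0.959444:
  web: d = -0.684444 in → contributes +3.36685 in⁴
  top flange (beyond web): d = 1.51556 in → contributes +5.43946 in⁴
  bottom flange (beyond web): d = 1.51556 in → contributes +5.43946 in⁴
Total I = 14.2458 in⁴.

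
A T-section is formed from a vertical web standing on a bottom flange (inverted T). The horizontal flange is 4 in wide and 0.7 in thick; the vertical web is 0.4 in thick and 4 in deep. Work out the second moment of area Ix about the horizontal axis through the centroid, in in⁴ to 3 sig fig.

Ix ≈ 7.87 in⁴

Decompose the section into non-overlapping parts with the origin at the bottom-left of its bounding rectangle.
Flange: 4 × 0.7, A = 2.8 in², y = 0.35 in, Ī = 0.11433 in⁴.
Web: 0.4 × 4, A = 1.6 in², y = 2.7 in, Ī = 2.1333 in⁴.
Centroid: ȳ = ΣA·y / ΣA = 1.2045 in.
Transfer each piece to the horizontal axis through the centroid using Ī + A·d² with d = y − 1.2045:
  flange: d = -0.85455 in → contributes +2.159 in⁴
  web: d = 1.4955 in → contributes +5.7115 in⁴
Total I = 7.8706 in⁴.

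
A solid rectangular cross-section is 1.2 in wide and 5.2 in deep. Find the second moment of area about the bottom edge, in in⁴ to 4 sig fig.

I_base ≈ 56.24 in⁴

The section: 1.2 × 5.2, A = 6.24 in², y = 2.6 in, Ī = 14.0608 in⁴.
Transfer it to the base of the section using Ī + A·d² with d = y − 0:
  the section: d = 2.6 in → contributes +56.2432 in⁴
Total I = 56.2432 in⁴.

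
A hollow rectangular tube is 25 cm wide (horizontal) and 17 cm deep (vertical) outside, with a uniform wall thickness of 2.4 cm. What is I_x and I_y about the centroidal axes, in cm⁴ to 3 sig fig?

I_x ≈ 7180 cm⁴, I_y ≈ 1.38 × 10⁴ cm⁴

Decompose the section into non-overlapping parts with the origin at the bottom-left of its bounding rectangle.
Outer rectangle: 25 × 17, A = 425 cm², y = 8.5 cm, Ī = 10 235 cm⁴.
Inner void (subtracted): 20.2 × 12.2, A = 246.44 cm², y = 8.5 cm, Ī = 3056.7 cm⁴.
By symmetry the centroid is at mid-height, ȳ = 8.5 cm.
All pieces are centred on the centroidal x-axis, so I = ΣĪ (holes subtracted) = 7178.7 cm⁴.
Repeating about the centroidal y-axis gives I_y = 13 756 cm⁴.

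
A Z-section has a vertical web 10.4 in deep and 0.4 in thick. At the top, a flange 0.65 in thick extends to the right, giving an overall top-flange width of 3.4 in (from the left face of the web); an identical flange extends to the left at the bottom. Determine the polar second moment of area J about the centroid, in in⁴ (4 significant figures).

J ≈ 144.6 in⁴

Decompose the section into non-overlapping parts with the origin at the bottom-left of its bounding rectangle.
Web: 0.4 × 10.4, A = 4.16 in², y = 5.2 in, Ī = 37.4955 in⁴.
Top flange (beyond web): 3 × 0.65, A = 1.95 in², y = 10.075 in, Ī = 0.0686563 in⁴.
Bottom flange (beyond web): 3 × 0.65, A = 1.95 in², y = 0.325 in, Ī = 0.0686563 in⁴.
Centroid: ȳ = ΣA·y / ΣA = 5.2 in.
Transfer each piece to the centroidal x-axis using Ī + A·d² with d = y − 5.2:
  web: d = 0 in → contributes +37.4955 in⁴
  top flange (beyond web): d = 4.875 in → contributes +46.4116 in⁴
  bottom flange (beyond web): d = -4.875 in → contributes +46.4116 in⁴
Total I = 130.319 in⁴.
For the y-axis: x̄ = 3.2 in.
Repeating about the centroidal y-axis gives I_y = 14.2515 in⁴.
Polar second moment: J = I_x + I_y = 144.57 in⁴.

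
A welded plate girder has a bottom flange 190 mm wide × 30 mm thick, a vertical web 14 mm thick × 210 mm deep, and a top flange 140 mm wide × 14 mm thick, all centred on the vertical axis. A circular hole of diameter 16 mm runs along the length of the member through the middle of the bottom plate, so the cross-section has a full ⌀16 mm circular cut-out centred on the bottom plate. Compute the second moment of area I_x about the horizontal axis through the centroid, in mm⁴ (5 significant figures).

Decompose the section into non-overlapping parts with the origin at the bottom-left of its bounding rectangle.
Bottom plate: 190 × 30, A = 5 700 mm², y = 15 mm, Ī = 427 500 mm⁴.
Web plate: 14 × 210, A = 2 940 mm², y = 135 mm, Ī = 10 804 500 mm⁴.
Top plate: 140 × 14, A = 1 960 mm², y = 247 mm, Ī = 32013.33 mm⁴.
Hole (subtracted): ⌀16, A = 201.0619 mm², y = 15 mm, Ī = 3216.991 mm⁴.
Centroid: ȳ = ΣA·y / ΣA = 92.65408 mm.
Transfer each piece to the horizontal axis through the centroid using Ī + A·d² with d = y − 92.65408:
  bottom plate: d = -77.65408 mm → contributes +34 799 393 mm⁴
  web plate: d = 42.34592 mm → contributes +16 076 439 mm⁴
  top plate: d = 154.3459 mm → contributes +46 724 431 mm⁴
  hole: d = -77.65408 mm → contributes −1 215 652 mm⁴
Total I = 96 384 611 mm⁴.

I_x ≈ 9.6385 × 10⁷ mm⁴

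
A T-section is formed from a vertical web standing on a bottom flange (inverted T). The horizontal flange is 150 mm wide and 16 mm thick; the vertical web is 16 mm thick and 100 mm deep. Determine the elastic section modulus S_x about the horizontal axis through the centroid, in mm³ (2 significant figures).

Decompose the section into non-overlapping parts with the origin at the bottom-left of its bounding rectangle.
Flange: 150 × 16, A = 2 400 mm², y = 8 mm, Ī = 51 200 mm⁴.
Web: 16 × 100, A = 1 600 mm², y = 66 mm, Ī = 1 333 333 mm⁴.
Centroid: ȳ = ΣA·y / ΣA = 31.2 mm.
Transfer each piece to the horizontal axis through the centroid using Ī + A·d² with d = y − 31.2:
  flange: d = -23.2 mm → contributes +1 342 976 mm⁴
  web: d = 34.8 mm → contributes +3 270 997 mm⁴
Total I = 4 613 973 mm⁴.
Extreme fibre distance c = 84.8 mm; S = I/c = 54 410 mm³.

S_x ≈ 5.4 × 10⁴ mm³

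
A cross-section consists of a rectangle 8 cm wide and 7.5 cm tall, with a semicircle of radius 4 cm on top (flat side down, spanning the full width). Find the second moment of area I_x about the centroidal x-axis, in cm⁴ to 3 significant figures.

Decompose the section into non-overlapping parts with the origin at the bottom-left of its bounding rectangle.
Rectangular body: 8 × 7.5, A = 60 cm², y = 3.75 cm, Ī = 281.25 cm⁴.
Semicircular cap: semicircle r = 4, A = 25.133 cm², y = 9.1977 cm, Ī = 28.098 cm⁴.
Centroid: ȳ = ΣA·y / ΣA = 5.3582 cm.
Transfer each piece to the centroidal x-axis using Ī + A·d² with d = y − 5.3582:
  rectangular body: d = -1.6082 cm → contributes +436.44 cm⁴
  semicircular cap: d = 3.8394 cm → contributes +398.58 cm⁴
Total I = 835.02 cm⁴.

I_x ≈ 835 cm⁴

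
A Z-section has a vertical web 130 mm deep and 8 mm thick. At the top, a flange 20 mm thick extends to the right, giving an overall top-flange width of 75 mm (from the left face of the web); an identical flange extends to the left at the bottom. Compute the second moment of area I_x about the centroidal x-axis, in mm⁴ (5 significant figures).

I_x ≈ 9.6610 × 10⁶ mm⁴

Decompose the section into non-overlapping parts with the origin at the bottom-left of its bounding rectangle.
Web: 8 × 130, A = 1 040 mm², y = 65 mm, Ī = 1 464 667 mm⁴.
Top flange (beyond web): 67 × 20, A = 1 340 mm², y = 120 mm, Ī = 44666.67 mm⁴.
Bottom flange (beyond web): 67 × 20, A = 1 340 mm², y = 10 mm, Ī = 44666.67 mm⁴.
Centroid: ȳ = ΣA·y / ΣA = 65 mm.
Transfer each piece to the centroidal x-axis using Ī + A·d² with d = y − 65:
  web: d = 0 mm → contributes +1 464 667 mm⁴
  top flange (beyond web): d = 55 mm → contributes +4 098 167 mm⁴
  bottom flange (beyond web): d = -55 mm → contributes +4 098 167 mm⁴
Total I = 9 661 000 mm⁴.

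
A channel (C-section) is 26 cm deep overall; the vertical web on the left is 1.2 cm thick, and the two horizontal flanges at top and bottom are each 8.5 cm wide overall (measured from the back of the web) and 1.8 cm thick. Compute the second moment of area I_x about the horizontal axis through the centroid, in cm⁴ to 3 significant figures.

I_x ≈ 5610 cm⁴

Split into non-overlapping primitives; take the origin at the lower-left of the bounding box.
Web: 1.2 × 26, A = 31.2 cm², y = 13 cm, Ī = 1757.6 cm⁴.
Top flange (beyond web): 7.3 × 1.8, A = 13.14 cm², y = 25.1 cm, Ī = 3.5478 cm⁴.
Bottom flange (beyond web): 7.3 × 1.8, A = 13.14 cm², y = 0.9 cm, Ī = 3.5478 cm⁴.
By symmetry the centroid is at mid-height, ȳ = 13 cm.
Transfer each piece to the horizontal axis through the centroid using Ī + A·d² with d = y − 13:
  web: d = 0 cm → contributes +1757.6 cm⁴
  top flange (beyond web): d = 12.1 cm → contributes +1927.4 cm⁴
  bottom flange (beyond web): d = -12.1 cm → contributes +1927.4 cm⁴
Total I = 5612.4 cm⁴.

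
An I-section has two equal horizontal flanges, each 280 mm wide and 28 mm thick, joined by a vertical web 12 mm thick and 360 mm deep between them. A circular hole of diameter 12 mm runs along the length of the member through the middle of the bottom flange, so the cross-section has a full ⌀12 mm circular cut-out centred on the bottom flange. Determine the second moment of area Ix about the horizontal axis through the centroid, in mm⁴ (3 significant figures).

Treat the section as a set of non-overlapping primitives; coordinates are from the bounding-box lower-left.
Bottom flange: 280 × 28, A = 7 840 mm², y = 14 mm, Ī = 512 213 mm⁴.
Web: 12 × 360, A = 4 320 mm², y = 208 mm, Ī = 46 656 000 mm⁴.
Top flange: 280 × 28, A = 7 840 mm², y = 402 mm, Ī = 512 213 mm⁴.
Hole (subtracted): ⌀12, A = 113.1 mm², y = 14 mm, Ī = 1017.9 mm⁴.
Centroid: ȳ = ΣA·y / ΣA = 209.1 mm.
Transfer each piece to the horizontal axis through the centroid using Ī + A·d² with d = y − 209.1:
  bottom flange: d = -195.1 mm → contributes +298 944 095 mm⁴
  web: d = -1.1033 mm → contributes +46 661 258 mm⁴
  top flange: d = 192.9 mm → contributes +292 231 898 mm⁴
  hole: d = -195.1 mm → contributes −4 306 101 mm⁴
Total I = 633 531 150 mm⁴.

Ix ≈ 6.34 × 10⁸ mm⁴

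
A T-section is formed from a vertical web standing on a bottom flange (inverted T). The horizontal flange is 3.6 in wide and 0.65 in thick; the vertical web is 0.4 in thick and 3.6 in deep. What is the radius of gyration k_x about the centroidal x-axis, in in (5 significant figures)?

Decompose the section into non-overlapping parts with the origin at the bottom-left of its bounding rectangle.
Flange: 3.6 × 0.65, A = 2.34 in², y = 0.325 in, Ī = 0.0823875 in⁴.
Web: 0.4 × 3.6, A = 1.44 in², y = 2.45 in, Ī = 1.5552 in⁴.
Centroid: ȳ = ΣA·y / ΣA = 1.134524 in.
Transfer each piece to the centroidal x-axis using Ī + A·d² with d = y − 1.134524:
  flange: d = -0.8095238 in → contributes +1.615857 in⁴
  web: d = 1.315476 in → contributes +4.047088 in⁴
Total I = 5.662945 in⁴.
Radius of gyration: k = √(I/A) = √(5.662945 / 3.78) = 1.223983 in.

k_x ≈ 1.2240 in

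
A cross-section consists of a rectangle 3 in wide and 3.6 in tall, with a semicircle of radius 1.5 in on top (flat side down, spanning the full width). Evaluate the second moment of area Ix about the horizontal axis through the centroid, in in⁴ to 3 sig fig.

Ix ≈ 28.0 in⁴

Treat the section as a set of non-overlapping primitives; coordinates are from the bounding-box lower-left.
Rectangular body: 3 × 3.6, A = 10.8 in², y = 1.8 in, Ī = 11.664 in⁴.
Semicircular cap: semicircle r = 1.5, A = 3.5343 in², y = 4.2366 in, Ī = 0.55564 in⁴.
Centroid: ȳ = ΣA·y / ΣA = 2.4008 in.
Transfer each piece to the horizontal axis through the centroid using Ī + A·d² with d = y − 2.4008:
  rectangular body: d = -0.60078 in → contributes +15.562 in⁴
  semicircular cap: d = 1.8358 in → contributes +12.467 in⁴
Total I = 28.029 in⁴.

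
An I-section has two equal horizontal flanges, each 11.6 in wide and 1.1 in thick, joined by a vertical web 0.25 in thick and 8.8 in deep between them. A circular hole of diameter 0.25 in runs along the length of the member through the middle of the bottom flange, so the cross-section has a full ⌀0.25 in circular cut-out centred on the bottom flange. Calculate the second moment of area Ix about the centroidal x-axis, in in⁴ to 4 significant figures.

Ix ≈ 640.9 in⁴

Split into non-overlapping primitives; take the origin at the lower-left of the bounding box.
Bottom flange: 11.6 × 1.1, A = 12.76 in², y = 0.55 in, Ī = 1.28663 in⁴.
Web: 0.25 × 8.8, A = 2.2 in², y = 5.5 in, Ī = 14.1973 in⁴.
Top flange: 11.6 × 1.1, A = 12.76 in², y = 10.45 in, Ī = 1.28663 in⁴.
Hole (subtracted): ⌀0.25, A = 0.0490874 in², y = 0.55 in, Ī = 0.000191748 in⁴.
Centroid: ȳ = ΣA·y / ΣA = 5.50878 in.
Transfer each piece to the centroidal x-axis using Ī + A·d² with d = y − 5.50878:
  bottom flange: d = -4.95878 in → contributes +315.049 in⁴
  web: d = -0.00878115 in → contributes +14.1975 in⁴
  top flange: d = 4.94122 in → contributes +312.83 in⁴
  hole: d = -4.95878 in → contributes −1.20723 in⁴
Total I = 640.869 in⁴.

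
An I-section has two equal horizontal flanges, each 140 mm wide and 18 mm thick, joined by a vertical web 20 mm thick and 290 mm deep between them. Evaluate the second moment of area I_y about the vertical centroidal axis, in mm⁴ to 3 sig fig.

Treat the section as a set of non-overlapping primitives; coordinates are from the bounding-box lower-left.
Bottom flange: 140 × 18, A = 2 520 mm², x = 70 mm, Ī = 4 116 000 mm⁴.
Web: 20 × 290, A = 5 800 mm², x = 70 mm, Ī = 193 333 mm⁴.
Top flange: 140 × 18, A = 2 520 mm², x = 70 mm, Ī = 4 116 000 mm⁴.
By symmetry the centroid is at mid-width, x̄ = 70 mm.
All pieces are centred on the vertical centroidal axis, so I = ΣĪ = 8 425 333 mm⁴.

I_y ≈ 8.43 × 10⁶ mm⁴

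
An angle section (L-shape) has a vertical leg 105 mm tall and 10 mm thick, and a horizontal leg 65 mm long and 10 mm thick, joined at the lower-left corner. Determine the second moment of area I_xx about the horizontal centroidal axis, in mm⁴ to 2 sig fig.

I_xx ≈ 1.8 × 10⁶ mm⁴

Split into non-overlapping primitives; take the origin at the lower-left of the bounding box.
Vertical leg: 10 × 105, A = 1 050 mm², y = 52.5 mm, Ī = 964 688 mm⁴.
Horizontal leg (remainder): 55 × 10, A = 550 mm², y = 5 mm, Ī = 4 583 mm⁴.
Centroid: ȳ = ΣA·y / ΣA = 36.17 mm.
Transfer each piece to the horizontal centroidal axis using Ī + A·d² with d = y − 36.17:
  vertical leg: d = 16.33 mm → contributes +1 244 626 mm⁴
  horizontal leg (remainder): d = -31.17 mm → contributes +539 011 mm⁴
Total I = 1 783 636 mm⁴.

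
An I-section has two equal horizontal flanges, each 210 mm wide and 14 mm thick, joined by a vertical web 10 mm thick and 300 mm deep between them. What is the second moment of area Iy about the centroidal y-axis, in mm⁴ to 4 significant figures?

Break the section into simple shapes (no overlaps), measuring from the bottom-left corner of the bounding box.
Bottom flange: 210 × 14, A = 2 940 mm², x = 105 mm, Ī = 10 804 500 mm⁴.
Web: 10 × 300, A = 3 000 mm², x = 105 mm, Ī = 25 000 mm⁴.
Top flange: 210 × 14, A = 2 940 mm², x = 105 mm, Ī = 10 804 500 mm⁴.
By symmetry the centroid is at mid-width, x̄ = 105 mm.
All pieces are centred on the centroidal y-axis, so I = ΣĪ = 21 634 000 mm⁴.

Iy ≈ 2.163 × 10⁷ mm⁴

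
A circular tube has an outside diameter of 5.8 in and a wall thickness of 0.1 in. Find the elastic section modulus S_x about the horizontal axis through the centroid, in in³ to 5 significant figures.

Split into non-overlapping primitives; take the origin at the lower-left of the bounding box.
Outer circle: ⌀5.8, A = 26.42079 in², y = 2.9 in, Ī = 55.54972 in⁴.
Bore (subtracted): ⌀5.6, A = 24.63009 in², y = 2.9 in, Ī = 48.27497 in⁴.
By symmetry the centroid is at mid-height, ȳ = 2.9 in.
All pieces are centred on the horizontal axis through the centroid, so I = ΣĪ (holes subtracted) = 7.27475 in⁴.
Extreme fibre distance c = 2.9 in; S = I/c = 2.508535 in³.

S_x ≈ 2.5085 in³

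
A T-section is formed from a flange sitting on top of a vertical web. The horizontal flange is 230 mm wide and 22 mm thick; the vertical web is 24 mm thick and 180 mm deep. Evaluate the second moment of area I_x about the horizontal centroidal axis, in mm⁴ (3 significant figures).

Decompose the section into non-overlapping parts with the origin at the bottom-left of its bounding rectangle.
Flange: 230 × 22, A = 5 060 mm², y = 191 mm, Ī = 204 087 mm⁴.
Web: 24 × 180, A = 4 320 mm², y = 90 mm, Ī = 11 664 000 mm⁴.
Centroid: ȳ = ΣA·y / ΣA = 144.48 mm.
Transfer each piece to the horizontal centroidal axis using Ī + A·d² with d = y − 144.48:
  flange: d = 46.516 mm → contributes +11 152 598 mm⁴
  web: d = -54.484 mm → contributes +24 487 951 mm⁴
Total I = 35 640 549 mm⁴.

I_x ≈ 3.56 × 10⁷ mm⁴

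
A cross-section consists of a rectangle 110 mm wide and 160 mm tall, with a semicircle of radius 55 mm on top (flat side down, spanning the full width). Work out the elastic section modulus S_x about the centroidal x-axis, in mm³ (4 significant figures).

Decompose the section into non-overlapping parts with the origin at the bottom-left of its bounding rectangle.
Rectangular body: 110 × 160, A = 17 600 mm², y = 80 mm, Ī = 37 546 667 mm⁴.
Semicircular cap: semicircle r = 55, A = 4751.66 mm², y = 183.343 mm, Ī = 1 004 345 mm⁴.
Centroid: ȳ = ΣA·y / ΣA = 101.969 mm.
Transfer each piece to the centroidal x-axis using Ī + A·d² with d = y − 101.969:
  rectangular body: d = -21.9693 mm → contributes +46 041 277 mm⁴
  semicircular cap: d = 81.3735 mm → contributes +32 468 124 mm⁴
Total I = 78 509 401 mm⁴.
Extreme fibre distance c = 113.031 mm; S = I/c = 694 585 mm³.

S_x ≈ 6.946 × 10⁵ mm³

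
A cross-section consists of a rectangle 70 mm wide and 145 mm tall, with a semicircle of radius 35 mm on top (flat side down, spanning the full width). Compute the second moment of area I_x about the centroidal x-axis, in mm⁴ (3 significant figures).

I_x ≈ 3.03 × 10⁷ mm⁴

Decompose the section into non-overlapping parts with the origin at the bottom-left of its bounding rectangle.
Rectangular body: 70 × 145, A = 10 150 mm², y = 72.5 mm, Ī = 17 783 646 mm⁴.
Semicircular cap: semicircle r = 35, A = 1924.2 mm², y = 159.85 mm, Ī = 164 704 mm⁴.
Centroid: ȳ = ΣA·y / ΣA = 86.421 mm.
Transfer each piece to the centroidal x-axis using Ī + A·d² with d = y − 86.421:
  rectangular body: d = -13.921 mm → contributes +19 750 760 mm⁴
  semicircular cap: d = 73.433 mm → contributes +10 540 936 mm⁴
Total I = 30 291 696 mm⁴.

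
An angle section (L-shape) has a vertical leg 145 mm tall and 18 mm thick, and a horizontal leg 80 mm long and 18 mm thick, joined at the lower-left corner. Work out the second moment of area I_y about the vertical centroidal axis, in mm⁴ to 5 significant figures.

Break the section into simple shapes (no overlaps), measuring from the bottom-left corner of the bounding box.
Vertical leg: 18 × 145, A = 2 610 mm², x = 9 mm, Ī = 70 470 mm⁴.
Horizontal leg (remainder): 62 × 18, A = 1 116 mm², x = 49 mm, Ī = 357 492 mm⁴.
Centroid: x̄ = ΣA·x / ΣA = 20.98068 mm.
Transfer each piece to the vertical centroidal axis using Ī + A·d² with d = x − 20.98068:
  vertical leg: d = -11.98068 mm → contributes +445100.5 mm⁴
  horizontal leg (remainder): d = 28.01932 mm → contributes +1 233 644 mm⁴
Total I = 1 678 745 mm⁴.

I_y ≈ 1.6787 × 10⁶ mm⁴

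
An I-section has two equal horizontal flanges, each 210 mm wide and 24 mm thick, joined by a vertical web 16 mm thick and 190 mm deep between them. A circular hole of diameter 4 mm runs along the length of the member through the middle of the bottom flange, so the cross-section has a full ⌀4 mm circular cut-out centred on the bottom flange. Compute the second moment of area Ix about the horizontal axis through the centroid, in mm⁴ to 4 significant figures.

Decompose the section into non-overlapping parts with the origin at the bottom-left of its bounding rectangle.
Bottom flange: 210 × 24, A = 5 040 mm², y = 12 mm, Ī = 241 920 mm⁴.
Web: 16 × 190, A = 3 040 mm², y = 119 mm, Ī = 9 145 333 mm⁴.
Top flange: 210 × 24, A = 5 040 mm², y = 226 mm, Ī = 241 920 mm⁴.
Hole (subtracted): ⌀4, A = 12.5664 mm², y = 12 mm, Ī = 12.5664 mm⁴.
Centroid: ȳ = ΣA·y / ΣA = 119.103 mm.
Transfer each piece to the horizontal axis through the centroid using Ī + A·d² with d = y − 119.103:
  bottom flange: d = -107.103 mm → contributes +58 055 575 mm⁴
  web: d = -0.102583 mm → contributes +9 145 365 mm⁴
  top flange: d = 106.897 mm → contributes +57 834 291 mm⁴
  hole: d = -107.103 mm → contributes −144 161 mm⁴
Total I = 124 891 070 mm⁴.

Ix ≈ 1.249 × 10⁸ mm⁴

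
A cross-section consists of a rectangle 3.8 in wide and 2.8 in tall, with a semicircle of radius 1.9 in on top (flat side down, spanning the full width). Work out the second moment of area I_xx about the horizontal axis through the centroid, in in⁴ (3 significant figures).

I_xx ≈ 26.4 in⁴

Decompose the section into non-overlapping parts with the origin at the bottom-left of its bounding rectangle.
Rectangular body: 3.8 × 2.8, A = 10.64 in², y = 1.4 in, Ī = 6.9515 in⁴.
Semicircular cap: semicircle r = 1.9, A = 5.6706 in², y = 3.6064 in, Ī = 1.4304 in⁴.
Centroid: ȳ = ΣA·y / ΣA = 2.1671 in.
Transfer each piece to the horizontal axis through the centroid using Ī + A·d² with d = y − 2.1671:
  rectangular body: d = -0.76708 in → contributes +13.212 in⁴
  semicircular cap: d = 1.4393 in → contributes +13.178 in⁴
Total I = 26.39 in⁴.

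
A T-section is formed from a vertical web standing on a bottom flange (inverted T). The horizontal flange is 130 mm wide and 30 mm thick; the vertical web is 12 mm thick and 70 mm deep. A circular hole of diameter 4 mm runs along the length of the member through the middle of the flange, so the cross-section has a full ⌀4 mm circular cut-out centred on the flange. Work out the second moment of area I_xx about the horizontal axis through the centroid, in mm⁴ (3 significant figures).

Break the section into simple shapes (no overlaps), measuring from the bottom-left corner of the bounding box.
Flange: 130 × 30, A = 3 900 mm², y = 15 mm, Ī = 292 500 mm⁴.
Web: 12 × 70, A = 840 mm², y = 65 mm, Ī = 343 000 mm⁴.
Hole (subtracted): ⌀4, A = 12.566 mm², y = 15 mm, Ī = 12.566 mm⁴.
Centroid: ȳ = ΣA·y / ΣA = 23.884 mm.
Transfer each piece to the horizontal axis through the centroid using Ī + A·d² with d = y − 23.884:
  flange: d = -8.8843 mm → contributes +600 331 mm⁴
  web: d = 41.116 mm → contributes +1 763 020 mm⁴
  hole: d = -8.8843 mm → contributes −1004.4 mm⁴
Total I = 2 362 346 mm⁴.

I_xx ≈ 2.36 × 10⁶ mm⁴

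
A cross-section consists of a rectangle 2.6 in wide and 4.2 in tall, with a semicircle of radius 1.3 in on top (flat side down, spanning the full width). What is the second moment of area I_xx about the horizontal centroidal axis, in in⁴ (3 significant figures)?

I_xx ≈ 31.4 in⁴

Split into non-overlapping primitives; take the origin at the lower-left of the bounding box.
Rectangular body: 2.6 × 4.2, A = 10.92 in², y = 2.1 in, Ī = 16.052 in⁴.
Semicircular cap: semicircle r = 1.3, A = 2.6546 in², y = 4.7517 in, Ī = 0.31348 in⁴.
Centroid: ȳ = ΣA·y / ΣA = 2.6186 in.
Transfer each piece to the horizontal centroidal axis using Ī + A·d² with d = y − 2.6186:
  rectangular body: d = -0.51857 in → contributes +18.989 in⁴
  semicircular cap: d = 2.1332 in → contributes +12.393 in⁴
Total I = 31.382 in⁴.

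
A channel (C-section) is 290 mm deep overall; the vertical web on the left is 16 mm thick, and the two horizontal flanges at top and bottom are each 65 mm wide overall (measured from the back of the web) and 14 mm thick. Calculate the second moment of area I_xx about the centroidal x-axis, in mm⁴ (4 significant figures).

I_xx ≈ 5.867 × 10⁷ mm⁴

Split into non-overlapping primitives; take the origin at the lower-left of the bounding box.
Web: 16 × 290, A = 4 640 mm², y = 145 mm, Ī = 32 518 667 mm⁴.
Top flange (beyond web): 49 × 14, A = 686 mm², y = 283 mm, Ī = 11204.7 mm⁴.
Bottom flange (beyond web): 49 × 14, A = 686 mm², y = 7 mm, Ī = 11204.7 mm⁴.
By symmetry the centroid is at mid-height, ȳ = 145 mm.
Transfer each piece to the centroidal x-axis using Ī + A·d² with d = y − 145:
  web: d = 0 mm → contributes +32 518 667 mm⁴
  top flange (beyond web): d = 138 mm → contributes +13 075 389 mm⁴
  bottom flange (beyond web): d = -138 mm → contributes +13 075 389 mm⁴
Total I = 58 669 444 mm⁴.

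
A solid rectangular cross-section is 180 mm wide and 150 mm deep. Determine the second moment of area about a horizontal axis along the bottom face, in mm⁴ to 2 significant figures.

I_base ≈ 2.0 × 10⁸ mm⁴

The section: 180 × 150, A = 27 000 mm², y = 75 mm, Ī = 50 625 000 mm⁴.
Transfer it to the base of the section using Ī + A·d² with d = y − 0:
  the section: d = 75 mm → contributes +202 500 000 mm⁴
Total I = 202 500 000 mm⁴.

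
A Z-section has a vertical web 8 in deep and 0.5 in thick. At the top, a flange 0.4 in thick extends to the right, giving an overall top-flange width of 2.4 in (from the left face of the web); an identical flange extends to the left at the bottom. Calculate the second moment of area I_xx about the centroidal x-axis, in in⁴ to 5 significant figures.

I_xx ≈ 43.302 in⁴

Treat the section as a set of non-overlapping primitives; coordinates are from the bounding-box lower-left.
Web: 0.5 × 8, A = 4 in², y = 4 in, Ī = 21.33333 in⁴.
Top flange (beyond web): 1.9 × 0.4, A = 0.76 in², y = 7.8 in, Ī = 0.01013333 in⁴.
Bottom flange (beyond web): 1.9 × 0.4, A = 0.76 in², y = 0.2 in, Ī = 0.01013333 in⁴.
Centroid: ȳ = ΣA·y / ΣA = 4 in.
Transfer each piece to the centroidal x-axis using Ī + A·d² with d = y − 4:
  web: d = 0 in → contributes +21.33333 in⁴
  top flange (beyond web): d = 3.8 in → contributes +10.98453 in⁴
  bottom flange (beyond web): d = -3.8 in → contributes +10.98453 in⁴
Total I = 43.3024 in⁴.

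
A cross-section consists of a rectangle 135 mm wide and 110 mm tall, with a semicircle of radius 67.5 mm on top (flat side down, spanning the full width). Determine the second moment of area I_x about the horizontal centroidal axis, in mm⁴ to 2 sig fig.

I_x ≈ 5.1 × 10⁷ mm⁴

Decompose the section into non-overlapping parts with the origin at the bottom-left of its bounding rectangle.
Rectangular body: 135 × 110, A = 14 850 mm², y = 55 mm, Ī = 14 973 750 mm⁴.
Semicircular cap: semicircle r = 67.5, A = 7 157 mm², y = 138.6 mm, Ī = 2 278 490 mm⁴.
Centroid: ȳ = ΣA·y / ΣA = 82.2 mm.
Transfer each piece to the horizontal centroidal axis using Ī + A·d² with d = y − 82.2:
  rectangular body: d = -27.2 mm → contributes +25 963 098 mm⁴
  semicircular cap: d = 56.44 mm → contributes +25 080 386 mm⁴
Total I = 51 043 484 mm⁴.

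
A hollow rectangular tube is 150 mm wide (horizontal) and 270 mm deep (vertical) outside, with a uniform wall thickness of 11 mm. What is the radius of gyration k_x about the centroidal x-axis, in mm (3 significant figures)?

k_x ≈ 97.6 mm

Treat the section as a set of non-overlapping primitives; coordinates are from the bounding-box lower-left.
Outer rectangle: 150 × 270, A = 40 500 mm², y = 135 mm, Ī = 246 037 500 mm⁴.
Inner void (subtracted): 128 × 248, A = 31 744 mm², y = 135 mm, Ī = 162 698 581 mm⁴.
By symmetry the centroid is at mid-height, ȳ = 135 mm.
All pieces are centred on the centroidal x-axis, so I = ΣĪ (holes subtracted) = 83 338 919 mm⁴.
Radius of gyration: k = √(I/A) = √(83 338 919 / 8 756) = 97.56 mm.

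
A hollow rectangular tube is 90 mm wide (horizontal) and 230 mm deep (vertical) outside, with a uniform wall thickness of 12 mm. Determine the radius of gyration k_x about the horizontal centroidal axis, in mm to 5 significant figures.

k_x ≈ 77.956 mm

Treat the section as a set of non-overlapping primitives; coordinates are from the bounding-box lower-left.
Outer rectangle: 90 × 230, A = 20 700 mm², y = 115 mm, Ī = 91 252 500 mm⁴.
Inner void (subtracted): 66 × 206, A = 13 596 mm², y = 115 mm, Ī = 48 079 988 mm⁴.
By symmetry the centroid is at mid-height, ȳ = 115 mm.
All pieces are centred on the horizontal centroidal axis, so I = ΣĪ (holes subtracted) = 43 172 512 mm⁴.
Radius of gyration: k = √(I/A) = √(43 172 512 / 7 104) = 77.95647 mm.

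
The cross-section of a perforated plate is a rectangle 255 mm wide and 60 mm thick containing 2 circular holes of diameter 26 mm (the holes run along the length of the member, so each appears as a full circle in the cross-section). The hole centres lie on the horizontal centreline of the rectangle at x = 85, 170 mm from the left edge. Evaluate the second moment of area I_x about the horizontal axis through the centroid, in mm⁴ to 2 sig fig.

I_x ≈ 4.5 × 10⁶ mm⁴

Break the section into simple shapes (no overlaps), measuring from the bottom-left corner of the bounding box.
Plate: 255 × 60, A = 15 300 mm², y = 30 mm, Ī = 4 590 000 mm⁴.
Hole 1 (subtracted): ⌀26, A = 530.9 mm², y = 30 mm, Ī = 22 432 mm⁴.
Hole 2 (subtracted): ⌀26, A = 530.9 mm², y = 30 mm, Ī = 22 432 mm⁴.
By symmetry the centroid is at mid-height, ȳ = 30 mm.
All pieces are centred on the horizontal axis through the centroid, so I = ΣĪ (holes subtracted) = 4 545 136 mm⁴.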